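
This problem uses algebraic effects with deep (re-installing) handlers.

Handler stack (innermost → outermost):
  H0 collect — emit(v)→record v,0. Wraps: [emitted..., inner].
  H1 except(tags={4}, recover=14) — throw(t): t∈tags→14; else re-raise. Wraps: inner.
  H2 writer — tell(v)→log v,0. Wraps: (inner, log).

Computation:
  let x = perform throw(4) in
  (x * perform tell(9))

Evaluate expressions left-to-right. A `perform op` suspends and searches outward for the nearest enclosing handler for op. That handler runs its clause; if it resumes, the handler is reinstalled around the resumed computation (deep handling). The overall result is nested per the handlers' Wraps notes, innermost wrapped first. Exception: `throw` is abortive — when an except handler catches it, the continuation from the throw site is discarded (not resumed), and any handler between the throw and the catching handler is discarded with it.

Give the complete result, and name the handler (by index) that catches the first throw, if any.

Answer: (14, ()) ; first throw caught by: H1

Evaluation trace:
throw(4) @ H1 caught ⇒ 14
H2 returns (14, ())
= (14, ())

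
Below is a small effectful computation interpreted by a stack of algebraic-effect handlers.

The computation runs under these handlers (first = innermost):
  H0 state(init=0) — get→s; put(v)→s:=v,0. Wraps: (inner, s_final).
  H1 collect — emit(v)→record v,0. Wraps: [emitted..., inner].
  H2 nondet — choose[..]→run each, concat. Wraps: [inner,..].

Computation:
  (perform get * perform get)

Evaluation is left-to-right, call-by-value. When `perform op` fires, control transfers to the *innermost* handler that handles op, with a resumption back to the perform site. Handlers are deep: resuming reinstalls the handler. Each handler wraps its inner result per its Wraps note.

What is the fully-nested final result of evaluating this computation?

Answer: [[(0, 0)]]

Evaluation trace:
get @ H0 ⇒ 0
get @ H0 ⇒ 0
H0 returns (0, 0)
H1 returns [(0, 0)]
H2 returns [[(0, 0)]]
= [[(0, 0)]]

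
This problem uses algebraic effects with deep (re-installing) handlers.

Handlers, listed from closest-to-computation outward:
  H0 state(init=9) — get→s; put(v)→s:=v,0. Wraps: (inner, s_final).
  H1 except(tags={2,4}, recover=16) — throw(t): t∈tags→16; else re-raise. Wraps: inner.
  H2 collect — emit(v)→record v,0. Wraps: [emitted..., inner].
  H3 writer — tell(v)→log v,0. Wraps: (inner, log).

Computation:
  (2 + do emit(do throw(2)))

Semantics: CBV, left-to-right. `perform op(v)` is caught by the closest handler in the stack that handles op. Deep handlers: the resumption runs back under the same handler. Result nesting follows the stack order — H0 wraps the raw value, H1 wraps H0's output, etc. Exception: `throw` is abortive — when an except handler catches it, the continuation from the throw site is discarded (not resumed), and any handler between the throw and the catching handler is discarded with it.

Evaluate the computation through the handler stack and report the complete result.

Step-by-step:
throw(2) @ H1 caught ⇒ 16
H2 returns [16]
H3 returns ([16], ())
= ([16], ())

Answer: ([16], ())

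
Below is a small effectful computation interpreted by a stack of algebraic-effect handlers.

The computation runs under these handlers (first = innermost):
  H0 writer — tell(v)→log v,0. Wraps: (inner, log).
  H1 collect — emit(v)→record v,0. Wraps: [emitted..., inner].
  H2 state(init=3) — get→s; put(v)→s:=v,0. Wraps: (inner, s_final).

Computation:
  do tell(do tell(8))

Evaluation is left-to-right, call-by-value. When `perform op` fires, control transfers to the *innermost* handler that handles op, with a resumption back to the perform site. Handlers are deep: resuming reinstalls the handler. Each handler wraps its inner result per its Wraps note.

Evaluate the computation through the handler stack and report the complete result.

Answer: ([(0, (8, 0))], 3)

Step-by-step:
tell(8) @ H0 ⇒ log+=8
tell(0) @ H0 ⇒ log+=0
H0 returns (0, (8, 0))
H1 returns [(0, (8, 0))]
H2 returns ([(0, (8, 0))], 3)
= ([(0, (8, 0))], 3)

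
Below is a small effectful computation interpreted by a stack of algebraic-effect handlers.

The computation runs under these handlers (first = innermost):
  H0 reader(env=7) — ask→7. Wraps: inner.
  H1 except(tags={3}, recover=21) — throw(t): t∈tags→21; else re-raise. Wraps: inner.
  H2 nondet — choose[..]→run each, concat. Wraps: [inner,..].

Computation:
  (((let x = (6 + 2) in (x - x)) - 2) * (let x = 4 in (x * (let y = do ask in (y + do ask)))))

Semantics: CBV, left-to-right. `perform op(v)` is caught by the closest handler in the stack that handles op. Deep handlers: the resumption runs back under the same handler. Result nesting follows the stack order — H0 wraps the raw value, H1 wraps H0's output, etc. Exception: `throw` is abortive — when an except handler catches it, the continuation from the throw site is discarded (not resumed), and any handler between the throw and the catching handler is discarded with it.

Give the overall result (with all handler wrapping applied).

Answer: [-112]

Step-by-step:
ask @ H0 ⇒ 7
ask @ H0 ⇒ 7
H0 returns -112
H1 returns -112
H2 returns [-112]
= [-112]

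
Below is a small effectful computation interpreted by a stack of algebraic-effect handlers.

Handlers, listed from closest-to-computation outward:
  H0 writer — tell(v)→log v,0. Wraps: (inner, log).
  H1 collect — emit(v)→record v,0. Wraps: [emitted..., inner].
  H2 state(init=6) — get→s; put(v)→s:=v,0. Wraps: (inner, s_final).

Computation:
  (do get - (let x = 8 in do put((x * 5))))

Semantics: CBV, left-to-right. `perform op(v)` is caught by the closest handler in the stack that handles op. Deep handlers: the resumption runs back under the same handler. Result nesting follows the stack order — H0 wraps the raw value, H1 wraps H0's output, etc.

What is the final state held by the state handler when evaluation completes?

Answer: 40

Working:
get @ H2 ⇒ 6
put(40) @ H2 ⇒ s:=40
H0 returns (6, ())
H1 returns [(6, ())]
H2 returns ([(6, ())], 40)
= ([(6, ())], 40)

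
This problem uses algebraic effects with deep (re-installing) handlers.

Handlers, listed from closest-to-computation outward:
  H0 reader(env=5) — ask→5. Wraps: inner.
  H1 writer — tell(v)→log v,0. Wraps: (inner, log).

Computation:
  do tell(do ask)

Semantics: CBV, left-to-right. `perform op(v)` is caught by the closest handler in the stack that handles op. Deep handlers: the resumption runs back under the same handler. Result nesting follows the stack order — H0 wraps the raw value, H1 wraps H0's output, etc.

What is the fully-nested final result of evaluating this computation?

Answer: (0, (5))

Working:
ask @ H0 ⇒ 5
tell(5) @ H1 ⇒ log+=5
H0 returns 0
H1 returns (0, (5))
= (0, (5))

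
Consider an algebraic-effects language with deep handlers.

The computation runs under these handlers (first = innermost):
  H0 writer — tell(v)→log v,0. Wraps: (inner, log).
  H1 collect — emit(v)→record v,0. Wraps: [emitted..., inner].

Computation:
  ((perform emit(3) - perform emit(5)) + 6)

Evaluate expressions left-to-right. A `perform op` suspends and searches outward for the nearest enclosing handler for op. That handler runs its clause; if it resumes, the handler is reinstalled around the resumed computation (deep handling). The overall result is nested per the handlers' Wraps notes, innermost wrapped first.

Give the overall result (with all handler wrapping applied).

Working:
emit(3) @ H1 ⇒ out+=3
emit(5) @ H1 ⇒ out+=5
H0 returns (6, ())
H1 returns [3, 5, (6, ())]
= [3, 5, (6, ())]

Answer: [3, 5, (6, ())]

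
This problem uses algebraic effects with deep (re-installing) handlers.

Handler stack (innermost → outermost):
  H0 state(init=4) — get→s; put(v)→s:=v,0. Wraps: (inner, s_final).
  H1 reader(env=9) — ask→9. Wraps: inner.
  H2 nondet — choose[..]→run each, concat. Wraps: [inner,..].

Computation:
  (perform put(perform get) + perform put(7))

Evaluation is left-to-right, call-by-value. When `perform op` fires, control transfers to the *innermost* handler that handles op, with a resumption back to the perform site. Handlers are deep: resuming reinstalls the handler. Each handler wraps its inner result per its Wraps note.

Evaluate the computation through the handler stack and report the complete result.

Answer: [(0, 7)]

Evaluation trace:
get @ H0 ⇒ 4
put(4) @ H0 ⇒ s:=4
put(7) @ H0 ⇒ s:=7
H0 returns (0, 7)
H1 returns (0, 7)
H2 returns [(0, 7)]
= [(0, 7)]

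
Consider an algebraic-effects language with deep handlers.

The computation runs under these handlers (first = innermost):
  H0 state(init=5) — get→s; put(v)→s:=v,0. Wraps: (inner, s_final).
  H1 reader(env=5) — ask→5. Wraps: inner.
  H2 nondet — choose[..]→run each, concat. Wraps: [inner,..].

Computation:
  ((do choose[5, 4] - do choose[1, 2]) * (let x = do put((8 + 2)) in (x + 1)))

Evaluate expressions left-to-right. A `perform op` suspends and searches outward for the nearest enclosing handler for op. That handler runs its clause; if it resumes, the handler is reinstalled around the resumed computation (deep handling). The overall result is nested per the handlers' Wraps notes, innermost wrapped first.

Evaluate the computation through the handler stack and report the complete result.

Answer: [(4, 10), (3, 10), (3, 10), (2, 10)]

Evaluation trace:
choose[5, 4] @ H2
  branch[0] choose=5:
    choose[1, 2] @ H2
      branch[0] choose=1:
        put(10) @ H0 ⇒ s:=10
        H0 returns (4, 10)
        H1 returns (4, 10)
        H2 returns [(4, 10)]
      branch[1] choose=2:
        put(10) @ H0 ⇒ s:=10
        H0 returns (3, 10)
        H1 returns (3, 10)
        H2 returns [(3, 10)]
  branch[1] choose=4:
    choose[1, 2] @ H2
      branch[0] choose=1:
        put(10) @ H0 ⇒ s:=10
        H0 returns (3, 10)
        H1 returns (3, 10)
        H2 returns [(3, 10)]
      branch[1] choose=2:
        put(10) @ H0 ⇒ s:=10
        H0 returns (2, 10)
        H1 returns (2, 10)
        H2 returns [(2, 10)]
= [(4, 10), (3, 10), (3, 10), (2, 10)]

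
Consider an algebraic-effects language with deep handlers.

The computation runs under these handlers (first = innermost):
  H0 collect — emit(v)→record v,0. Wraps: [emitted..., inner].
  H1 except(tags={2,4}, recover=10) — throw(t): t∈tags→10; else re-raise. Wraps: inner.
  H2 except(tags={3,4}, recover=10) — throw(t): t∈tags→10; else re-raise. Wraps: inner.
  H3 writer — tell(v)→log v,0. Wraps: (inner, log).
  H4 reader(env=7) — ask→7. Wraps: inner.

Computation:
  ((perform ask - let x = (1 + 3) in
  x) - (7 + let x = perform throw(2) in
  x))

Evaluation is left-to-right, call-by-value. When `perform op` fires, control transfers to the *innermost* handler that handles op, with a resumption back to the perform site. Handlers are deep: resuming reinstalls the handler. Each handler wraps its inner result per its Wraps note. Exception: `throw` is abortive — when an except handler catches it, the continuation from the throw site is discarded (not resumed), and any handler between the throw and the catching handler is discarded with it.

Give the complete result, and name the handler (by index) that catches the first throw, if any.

Answer: (10, ()) ; first throw caught by: H1

Step-by-step:
ask @ H4 ⇒ 7
throw(2) @ H1 caught ⇒ 10
H2 returns 10
H3 returns (10, ())
H4 returns (10, ())
= (10, ())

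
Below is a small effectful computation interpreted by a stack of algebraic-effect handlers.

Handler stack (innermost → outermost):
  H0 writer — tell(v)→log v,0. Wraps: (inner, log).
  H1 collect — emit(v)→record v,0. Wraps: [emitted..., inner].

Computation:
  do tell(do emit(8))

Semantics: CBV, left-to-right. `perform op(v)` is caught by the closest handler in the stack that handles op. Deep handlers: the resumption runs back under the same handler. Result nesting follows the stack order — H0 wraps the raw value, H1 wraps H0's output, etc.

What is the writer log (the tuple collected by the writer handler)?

Step-by-step:
emit(8) @ H1 ⇒ out+=8
tell(0) @ H0 ⇒ log+=0
H0 returns (0, (0))
H1 returns [8, (0, (0))]
= [8, (0, (0))]

Answer: (0)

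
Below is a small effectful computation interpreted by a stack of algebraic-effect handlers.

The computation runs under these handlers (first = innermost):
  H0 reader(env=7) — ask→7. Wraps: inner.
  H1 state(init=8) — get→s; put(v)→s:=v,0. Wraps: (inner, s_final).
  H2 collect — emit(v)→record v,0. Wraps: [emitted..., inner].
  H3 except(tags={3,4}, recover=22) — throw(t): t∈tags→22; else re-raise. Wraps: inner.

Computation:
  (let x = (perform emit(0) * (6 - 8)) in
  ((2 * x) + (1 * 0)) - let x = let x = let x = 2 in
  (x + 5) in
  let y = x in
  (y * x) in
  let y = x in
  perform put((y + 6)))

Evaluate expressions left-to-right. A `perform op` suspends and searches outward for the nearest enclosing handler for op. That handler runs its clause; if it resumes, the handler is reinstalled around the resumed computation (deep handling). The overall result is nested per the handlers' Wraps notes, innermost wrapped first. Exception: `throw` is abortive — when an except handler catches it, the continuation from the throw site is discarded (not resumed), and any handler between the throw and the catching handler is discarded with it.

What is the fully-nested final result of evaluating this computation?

Answer: [0, (0, 55)]

Working:
emit(0) @ H2 ⇒ out+=0
put(55) @ H1 ⇒ s:=55
H0 returns 0
H1 returns (0, 55)
H2 returns [0, (0, 55)]
H3 returns [0, (0, 55)]
= [0, (0, 55)]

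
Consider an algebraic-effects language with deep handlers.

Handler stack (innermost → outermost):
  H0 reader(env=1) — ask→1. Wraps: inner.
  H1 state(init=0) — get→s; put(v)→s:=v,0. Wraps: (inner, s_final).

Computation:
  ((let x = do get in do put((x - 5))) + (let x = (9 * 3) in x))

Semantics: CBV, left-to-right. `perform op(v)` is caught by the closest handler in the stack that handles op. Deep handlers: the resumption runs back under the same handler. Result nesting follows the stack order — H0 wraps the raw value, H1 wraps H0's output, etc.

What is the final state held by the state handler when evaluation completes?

Answer: -5

Working:
get @ H1 ⇒ 0
put(-5) @ H1 ⇒ s:=-5
H0 returns 27
H1 returns (27, -5)
= (27, -5)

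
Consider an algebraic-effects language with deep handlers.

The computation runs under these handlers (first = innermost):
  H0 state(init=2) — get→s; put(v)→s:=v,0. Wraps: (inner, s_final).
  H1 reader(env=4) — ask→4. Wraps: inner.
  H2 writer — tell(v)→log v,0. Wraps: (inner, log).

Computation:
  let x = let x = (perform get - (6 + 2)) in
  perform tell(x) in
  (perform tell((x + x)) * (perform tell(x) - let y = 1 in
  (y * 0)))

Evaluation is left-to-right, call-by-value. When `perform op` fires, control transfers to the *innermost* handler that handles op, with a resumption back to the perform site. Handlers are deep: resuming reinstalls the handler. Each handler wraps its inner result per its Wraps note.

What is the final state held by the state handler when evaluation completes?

Answer: 2

Working:
get @ H0 ⇒ 2
tell(-6) @ H2 ⇒ log+=-6
tell(0) @ H2 ⇒ log+=0
tell(0) @ H2 ⇒ log+=0
H0 returns (0, 2)
H1 returns (0, 2)
H2 returns ((0, 2), (-6, 0, 0))
= ((0, 2), (-6, 0, 0))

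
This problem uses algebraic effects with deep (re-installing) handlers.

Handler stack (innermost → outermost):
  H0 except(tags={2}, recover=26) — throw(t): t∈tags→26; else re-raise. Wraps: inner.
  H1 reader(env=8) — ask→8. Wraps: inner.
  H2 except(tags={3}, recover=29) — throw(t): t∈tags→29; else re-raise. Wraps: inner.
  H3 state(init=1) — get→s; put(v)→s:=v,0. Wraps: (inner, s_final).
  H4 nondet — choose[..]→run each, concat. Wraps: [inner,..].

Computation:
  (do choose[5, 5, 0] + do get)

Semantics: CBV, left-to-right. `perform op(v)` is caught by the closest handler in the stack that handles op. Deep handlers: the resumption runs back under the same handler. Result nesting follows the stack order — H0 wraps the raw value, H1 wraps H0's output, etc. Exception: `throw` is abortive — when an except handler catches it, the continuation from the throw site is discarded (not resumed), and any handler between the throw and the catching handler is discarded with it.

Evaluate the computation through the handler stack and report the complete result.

Answer: [(6, 1), (6, 1), (1, 1)]

Working:
choose[5, 5, 0] @ H4
  branch[0] choose=5:
    get @ H3 ⇒ 1
    H0 returns 6
    H1 returns 6
    H2 returns 6
    H3 returns (6, 1)
    H4 returns [(6, 1)]
  branch[1] choose=5:
    get @ H3 ⇒ 1
    H0 returns 6
    H1 returns 6
    H2 returns 6
    H3 returns (6, 1)
    H4 returns [(6, 1)]
  branch[2] choose=0:
    get @ H3 ⇒ 1
    H0 returns 1
    H1 returns 1
    H2 returns 1
    H3 returns (1, 1)
    H4 returns [(1, 1)]
= [(6, 1), (6, 1), (1, 1)]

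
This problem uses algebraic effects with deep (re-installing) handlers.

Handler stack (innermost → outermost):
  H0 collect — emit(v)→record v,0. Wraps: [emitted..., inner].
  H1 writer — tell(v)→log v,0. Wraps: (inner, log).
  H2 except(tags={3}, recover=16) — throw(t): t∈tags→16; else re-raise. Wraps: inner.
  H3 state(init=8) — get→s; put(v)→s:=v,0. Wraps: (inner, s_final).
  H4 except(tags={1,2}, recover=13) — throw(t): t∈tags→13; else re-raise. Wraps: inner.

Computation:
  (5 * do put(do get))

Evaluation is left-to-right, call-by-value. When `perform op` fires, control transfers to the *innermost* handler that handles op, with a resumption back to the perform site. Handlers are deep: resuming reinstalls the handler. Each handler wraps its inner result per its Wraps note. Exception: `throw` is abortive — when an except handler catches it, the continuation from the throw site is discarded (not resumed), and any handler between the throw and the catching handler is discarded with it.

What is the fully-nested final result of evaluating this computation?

Step-by-step:
get @ H3 ⇒ 8
put(8) @ H3 ⇒ s:=8
H0 returns [0]
H1 returns ([0], ())
H2 returns ([0], ())
H3 returns (([0], ()), 8)
H4 returns (([0], ()), 8)
= (([0], ()), 8)

Answer: (([0], ()), 8)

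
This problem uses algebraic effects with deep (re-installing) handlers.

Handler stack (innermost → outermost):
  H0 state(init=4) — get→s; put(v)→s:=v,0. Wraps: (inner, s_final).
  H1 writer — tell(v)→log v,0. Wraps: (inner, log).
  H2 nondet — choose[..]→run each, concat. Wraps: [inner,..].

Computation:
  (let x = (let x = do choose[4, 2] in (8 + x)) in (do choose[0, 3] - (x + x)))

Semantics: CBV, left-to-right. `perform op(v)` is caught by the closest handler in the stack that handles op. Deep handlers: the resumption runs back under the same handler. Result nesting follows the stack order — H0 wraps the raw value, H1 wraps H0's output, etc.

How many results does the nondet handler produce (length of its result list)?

Answer: 4

Working:
choose[4, 2] @ H2
  branch[0] choose=4:
    choose[0, 3] @ H2
      branch[0] choose=0:
        H0 returns (-24, 4)
        H1 returns ((-24, 4), ())
        H2 returns [((-24, 4), ())]
      branch[1] choose=3:
        H0 returns (-21, 4)
        H1 returns ((-21, 4), ())
        H2 returns [((-21, 4), ())]
  branch[1] choose=2:
    choose[0, 3] @ H2
      branch[0] choose=0:
        H0 returns (-20, 4)
        H1 returns ((-20, 4), ())
        H2 returns [((-20, 4), ())]
      branch[1] choose=3:
        H0 returns (-17, 4)
        H1 returns ((-17, 4), ())
        H2 returns [((-17, 4), ())]
= [((-24, 4), ()), ((-21, 4), ()), ((-20, 4), ()), ((-17, 4), ())]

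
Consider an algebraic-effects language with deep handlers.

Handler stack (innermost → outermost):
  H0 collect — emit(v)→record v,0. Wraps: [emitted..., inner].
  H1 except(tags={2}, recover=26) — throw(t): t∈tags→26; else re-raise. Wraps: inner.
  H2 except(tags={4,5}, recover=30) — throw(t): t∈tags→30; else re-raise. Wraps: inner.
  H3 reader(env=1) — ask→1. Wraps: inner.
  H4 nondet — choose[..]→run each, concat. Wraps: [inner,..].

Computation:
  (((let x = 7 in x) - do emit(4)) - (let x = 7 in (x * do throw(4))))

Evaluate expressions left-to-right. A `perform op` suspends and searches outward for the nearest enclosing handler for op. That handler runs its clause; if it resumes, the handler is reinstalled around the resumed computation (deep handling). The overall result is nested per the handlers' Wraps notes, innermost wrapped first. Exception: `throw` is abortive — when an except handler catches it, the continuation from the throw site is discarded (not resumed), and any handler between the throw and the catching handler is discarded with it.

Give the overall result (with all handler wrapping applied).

Evaluation trace:
emit(4) @ H0 ⇒ out+=4
throw(4) @ H1 re-raised
throw(4) @ H2 caught ⇒ 30
H3 returns 30
H4 returns [30]
= [30]

Answer: [30]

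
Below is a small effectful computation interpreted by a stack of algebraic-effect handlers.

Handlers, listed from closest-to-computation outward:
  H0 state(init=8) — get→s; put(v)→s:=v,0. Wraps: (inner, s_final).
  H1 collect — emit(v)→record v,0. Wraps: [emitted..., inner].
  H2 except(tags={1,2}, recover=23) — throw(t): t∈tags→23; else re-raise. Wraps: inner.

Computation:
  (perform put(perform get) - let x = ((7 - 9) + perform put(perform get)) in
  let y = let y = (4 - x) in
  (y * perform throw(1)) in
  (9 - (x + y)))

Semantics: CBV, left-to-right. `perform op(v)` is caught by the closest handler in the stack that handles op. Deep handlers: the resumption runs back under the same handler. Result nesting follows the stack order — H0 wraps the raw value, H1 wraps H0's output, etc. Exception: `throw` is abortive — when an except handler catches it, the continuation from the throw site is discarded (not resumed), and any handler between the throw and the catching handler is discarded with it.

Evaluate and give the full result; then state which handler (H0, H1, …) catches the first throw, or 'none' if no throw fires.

Answer: 23 ; first throw caught by: H2

Evaluation trace:
get @ H0 ⇒ 8
put(8) @ H0 ⇒ s:=8
get @ H0 ⇒ 8
put(8) @ H0 ⇒ s:=8
throw(1) @ H2 caught ⇒ 23
= 23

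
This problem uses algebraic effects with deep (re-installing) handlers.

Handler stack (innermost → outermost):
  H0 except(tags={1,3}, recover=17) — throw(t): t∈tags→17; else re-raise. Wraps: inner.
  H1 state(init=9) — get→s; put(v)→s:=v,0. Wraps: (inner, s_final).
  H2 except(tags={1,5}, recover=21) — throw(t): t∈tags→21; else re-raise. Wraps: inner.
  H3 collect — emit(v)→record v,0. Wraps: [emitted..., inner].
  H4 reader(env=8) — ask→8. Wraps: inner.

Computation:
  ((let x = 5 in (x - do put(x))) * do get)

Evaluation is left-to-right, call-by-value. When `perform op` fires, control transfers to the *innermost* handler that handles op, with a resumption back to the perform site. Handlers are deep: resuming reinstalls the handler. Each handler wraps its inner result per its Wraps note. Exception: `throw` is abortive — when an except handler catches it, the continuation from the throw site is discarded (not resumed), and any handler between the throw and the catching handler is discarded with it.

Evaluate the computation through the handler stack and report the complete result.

Evaluation trace:
put(5) @ H1 ⇒ s:=5
get @ H1 ⇒ 5
H0 returns 25
H1 returns (25, 5)
H2 returns (25, 5)
H3 returns [(25, 5)]
H4 returns [(25, 5)]
= [(25, 5)]

Answer: [(25, 5)]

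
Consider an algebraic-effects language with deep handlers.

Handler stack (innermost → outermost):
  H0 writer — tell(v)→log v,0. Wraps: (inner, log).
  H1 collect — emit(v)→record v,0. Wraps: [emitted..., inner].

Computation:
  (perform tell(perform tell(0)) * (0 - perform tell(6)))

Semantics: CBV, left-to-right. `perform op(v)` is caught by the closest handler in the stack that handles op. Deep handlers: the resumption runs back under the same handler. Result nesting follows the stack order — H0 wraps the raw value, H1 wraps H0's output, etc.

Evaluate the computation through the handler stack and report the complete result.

Evaluation trace:
tell(0) @ H0 ⇒ log+=0
tell(0) @ H0 ⇒ log+=0
tell(6) @ H0 ⇒ log+=6
H0 returns (0, (0, 0, 6))
H1 returns [(0, (0, 0, 6))]
= [(0, (0, 0, 6))]

Answer: [(0, (0, 0, 6))]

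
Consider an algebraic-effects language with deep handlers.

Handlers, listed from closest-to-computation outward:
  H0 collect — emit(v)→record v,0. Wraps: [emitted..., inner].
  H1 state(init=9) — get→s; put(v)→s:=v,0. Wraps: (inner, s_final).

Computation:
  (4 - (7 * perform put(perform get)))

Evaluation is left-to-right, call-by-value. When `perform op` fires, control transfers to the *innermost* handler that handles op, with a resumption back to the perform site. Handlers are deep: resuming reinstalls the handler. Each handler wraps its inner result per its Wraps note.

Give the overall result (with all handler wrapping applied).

Answer: ([4], 9)

Evaluation trace:
get @ H1 ⇒ 9
put(9) @ H1 ⇒ s:=9
H0 returns [4]
H1 returns ([4], 9)
= ([4], 9)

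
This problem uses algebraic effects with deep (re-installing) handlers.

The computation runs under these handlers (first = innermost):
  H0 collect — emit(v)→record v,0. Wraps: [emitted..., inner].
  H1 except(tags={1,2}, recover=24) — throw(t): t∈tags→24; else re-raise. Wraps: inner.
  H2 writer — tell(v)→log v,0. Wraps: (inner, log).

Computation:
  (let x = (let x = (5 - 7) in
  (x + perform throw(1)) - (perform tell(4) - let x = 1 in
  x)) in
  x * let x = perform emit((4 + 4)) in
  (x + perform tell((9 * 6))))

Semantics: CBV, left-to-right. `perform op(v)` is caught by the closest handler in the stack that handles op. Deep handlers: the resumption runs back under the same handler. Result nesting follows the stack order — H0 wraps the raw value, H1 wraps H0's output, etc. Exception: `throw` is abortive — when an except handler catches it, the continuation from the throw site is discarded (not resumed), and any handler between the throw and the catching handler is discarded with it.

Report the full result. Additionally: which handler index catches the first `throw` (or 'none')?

Answer: (24, ()) ; first throw caught by: H1

Step-by-step:
throw(1) @ H1 caught ⇒ 24
H2 returns (24, ())
= (24, ())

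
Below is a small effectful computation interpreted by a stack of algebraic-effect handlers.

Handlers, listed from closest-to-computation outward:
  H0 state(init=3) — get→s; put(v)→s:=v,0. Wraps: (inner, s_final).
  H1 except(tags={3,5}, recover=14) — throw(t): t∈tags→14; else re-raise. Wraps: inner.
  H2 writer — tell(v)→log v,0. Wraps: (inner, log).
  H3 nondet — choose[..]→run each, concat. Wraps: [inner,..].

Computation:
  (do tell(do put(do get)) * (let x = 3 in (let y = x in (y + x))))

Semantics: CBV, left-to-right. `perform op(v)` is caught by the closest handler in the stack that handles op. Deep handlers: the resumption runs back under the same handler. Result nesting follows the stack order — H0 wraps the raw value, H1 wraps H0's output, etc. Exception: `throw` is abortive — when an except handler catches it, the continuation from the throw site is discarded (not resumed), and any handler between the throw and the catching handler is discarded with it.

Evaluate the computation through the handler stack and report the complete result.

Working:
get @ H0 ⇒ 3
put(3) @ H0 ⇒ s:=3
tell(0) @ H2 ⇒ log+=0
H0 returns (0, 3)
H1 returns (0, 3)
H2 returns ((0, 3), (0))
H3 returns [((0, 3), (0))]
= [((0, 3), (0))]

Answer: [((0, 3), (0))]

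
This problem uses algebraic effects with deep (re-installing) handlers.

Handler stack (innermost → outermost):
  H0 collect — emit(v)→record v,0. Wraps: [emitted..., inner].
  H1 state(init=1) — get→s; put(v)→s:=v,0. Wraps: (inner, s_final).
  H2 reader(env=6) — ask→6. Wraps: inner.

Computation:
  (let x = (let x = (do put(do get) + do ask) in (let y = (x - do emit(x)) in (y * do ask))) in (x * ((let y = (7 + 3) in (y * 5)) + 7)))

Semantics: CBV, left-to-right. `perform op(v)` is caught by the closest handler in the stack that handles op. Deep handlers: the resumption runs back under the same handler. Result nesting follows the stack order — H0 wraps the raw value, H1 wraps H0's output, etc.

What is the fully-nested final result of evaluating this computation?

Evaluation trace:
get @ H1 ⇒ 1
put(1) @ H1 ⇒ s:=1
ask @ H2 ⇒ 6
emit(6) @ H0 ⇒ out+=6
ask @ H2 ⇒ 6
H0 returns [6, 2052]
H1 returns ([6, 2052], 1)
H2 returns ([6, 2052], 1)
= ([6, 2052], 1)

Answer: ([6, 2052], 1)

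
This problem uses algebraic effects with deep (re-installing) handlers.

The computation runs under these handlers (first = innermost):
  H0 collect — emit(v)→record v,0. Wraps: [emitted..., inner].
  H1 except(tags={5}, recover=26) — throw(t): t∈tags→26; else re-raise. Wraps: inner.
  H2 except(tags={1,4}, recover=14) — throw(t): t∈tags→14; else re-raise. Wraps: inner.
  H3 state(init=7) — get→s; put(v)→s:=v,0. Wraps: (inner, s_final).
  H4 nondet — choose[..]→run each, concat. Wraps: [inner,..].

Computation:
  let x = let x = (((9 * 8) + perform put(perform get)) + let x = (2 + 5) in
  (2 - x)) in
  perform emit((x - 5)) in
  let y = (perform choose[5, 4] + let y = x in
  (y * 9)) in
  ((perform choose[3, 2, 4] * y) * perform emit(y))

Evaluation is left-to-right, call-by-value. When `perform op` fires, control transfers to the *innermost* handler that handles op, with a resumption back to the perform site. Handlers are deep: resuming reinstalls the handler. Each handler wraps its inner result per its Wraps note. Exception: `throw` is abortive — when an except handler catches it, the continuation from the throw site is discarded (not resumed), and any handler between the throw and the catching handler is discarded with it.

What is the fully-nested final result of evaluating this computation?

Working:
get @ H3 ⇒ 7
put(7) @ H3 ⇒ s:=7
emit(62) @ H0 ⇒ out+=62
choose[5, 4] @ H4
  branch[0] choose=5:
    choose[3, 2, 4] @ H4
      branch[0] choose=3:
        emit(5) @ H0 ⇒ out+=5
        H0 returns [62, 5, 0]
        H1 returns [62, 5, 0]
        H2 returns [62, 5, 0]
        H3 returns ([62, 5, 0], 7)
        H4 returns [([62, 5, 0], 7)]
      branch[1] choose=2:
        emit(5) @ H0 ⇒ out+=5
        H0 returns [62, 5, 0]
        H1 returns [62, 5, 0]
        H2 returns [62, 5, 0]
        H3 returns ([62, 5, 0], 7)
        H4 returns [([62, 5, 0], 7)]
      branch[2] choose=4:
        emit(5) @ H0 ⇒ out+=5
        H0 returns [62, 5, 0]
        H1 returns [62, 5, 0]
        H2 returns [62, 5, 0]
        H3 returns ([62, 5, 0], 7)
        H4 returns [([62, 5, 0], 7)]
  branch[1] choose=4:
    choose[3, 2, 4] @ H4
      branch[0] choose=3:
        emit(4) @ H0 ⇒ out+=4
        H0 returns [62, 4, 0]
        H1 returns [62, 4, 0]
        H2 returns [62, 4, 0]
        H3 returns ([62, 4, 0], 7)
        H4 returns [([62, 4, 0], 7)]
      branch[1] choose=2:
        emit(4) @ H0 ⇒ out+=4
        H0 returns [62, 4, 0]
        H1 returns [62, 4, 0]
        H2 returns [62, 4, 0]
        H3 returns ([62, 4, 0], 7)
        H4 returns [([62, 4, 0], 7)]
      branch[2] choose=4:
        emit(4) @ H0 ⇒ out+=4
        H0 returns [62, 4, 0]
        H1 returns [62, 4, 0]
        H2 returns [62, 4, 0]
        H3 returns ([62, 4, 0], 7)
        H4 returns [([62, 4, 0], 7)]
= [([62, 5, 0], 7), ([62, 5, 0], 7), ([62, 5, 0], 7), ([62, 4, 0], 7), ([62, 4, 0], 7), ([62, 4, 0], 7)]

Answer: [([62, 5, 0], 7), ([62, 5, 0], 7), ([62, 5, 0], 7), ([62, 4, 0], 7), ([62, 4, 0], 7), ([62, 4, 0], 7)]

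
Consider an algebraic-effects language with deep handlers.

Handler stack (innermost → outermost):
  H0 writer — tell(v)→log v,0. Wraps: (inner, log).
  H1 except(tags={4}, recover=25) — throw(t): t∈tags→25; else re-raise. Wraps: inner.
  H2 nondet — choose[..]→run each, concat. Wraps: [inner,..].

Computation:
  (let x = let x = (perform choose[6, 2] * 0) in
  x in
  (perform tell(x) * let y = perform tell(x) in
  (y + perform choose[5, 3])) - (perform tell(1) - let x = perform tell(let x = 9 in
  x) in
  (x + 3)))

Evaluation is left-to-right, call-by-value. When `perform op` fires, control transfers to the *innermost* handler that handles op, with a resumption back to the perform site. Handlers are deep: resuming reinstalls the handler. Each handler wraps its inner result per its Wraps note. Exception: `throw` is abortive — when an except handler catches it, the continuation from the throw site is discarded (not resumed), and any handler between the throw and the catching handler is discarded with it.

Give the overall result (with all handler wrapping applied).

Answer: [(3, (0, 0, 1, 9)), (3, (0, 0, 1, 9)), (3, (0, 0, 1, 9)), (3, (0, 0, 1, 9))]

Step-by-step:
choose[6, 2] @ H2
  branch[0] choose=6:
    tell(0) @ H0 ⇒ log+=0
    tell(0) @ H0 ⇒ log+=0
    choose[5, 3] @ H2
      branch[0] choose=5:
        tell(1) @ H0 ⇒ log+=1
        tell(9) @ H0 ⇒ log+=9
        H0 returns (3, (0, 0, 1, 9))
        H1 returns (3, (0, 0, 1, 9))
        H2 returns [(3, (0, 0, 1, 9))]
      branch[1] choose=3:
        tell(1) @ H0 ⇒ log+=1
        tell(9) @ H0 ⇒ log+=9
        H0 returns (3, (0, 0, 1, 9))
        H1 returns (3, (0, 0, 1, 9))
        H2 returns [(3, (0, 0, 1, 9))]
  branch[1] choose=2:
    tell(0) @ H0 ⇒ log+=0
    tell(0) @ H0 ⇒ log+=0
    choose[5, 3] @ H2
      branch[0] choose=5:
        tell(1) @ H0 ⇒ log+=1
        tell(9) @ H0 ⇒ log+=9
        H0 returns (3, (0, 0, 1, 9))
        H1 returns (3, (0, 0, 1, 9))
        H2 returns [(3, (0, 0, 1, 9))]
      branch[1] choose=3:
        tell(1) @ H0 ⇒ log+=1
        tell(9) @ H0 ⇒ log+=9
        H0 returns (3, (0, 0, 1, 9))
        H1 returns (3, (0, 0, 1, 9))
        H2 returns [(3, (0, 0, 1, 9))]
= [(3, (0, 0, 1, 9)), (3, (0, 0, 1, 9)), (3, (0, 0, 1, 9)), (3, (0, 0, 1, 9))]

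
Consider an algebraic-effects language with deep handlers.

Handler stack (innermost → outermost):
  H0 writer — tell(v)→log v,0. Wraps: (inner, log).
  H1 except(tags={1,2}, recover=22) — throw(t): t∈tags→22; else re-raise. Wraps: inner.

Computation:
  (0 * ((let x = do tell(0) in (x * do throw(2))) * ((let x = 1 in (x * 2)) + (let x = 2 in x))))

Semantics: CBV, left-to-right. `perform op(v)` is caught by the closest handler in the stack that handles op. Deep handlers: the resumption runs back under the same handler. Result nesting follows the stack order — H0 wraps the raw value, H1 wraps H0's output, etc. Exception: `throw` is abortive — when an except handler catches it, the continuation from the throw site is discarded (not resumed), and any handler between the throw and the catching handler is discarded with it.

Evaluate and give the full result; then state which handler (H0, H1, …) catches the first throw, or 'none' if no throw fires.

Answer: 22 ; first throw caught by: H1

Step-by-step:
tell(0) @ H0 ⇒ log+=0
throw(2) @ H1 caught ⇒ 22
= 22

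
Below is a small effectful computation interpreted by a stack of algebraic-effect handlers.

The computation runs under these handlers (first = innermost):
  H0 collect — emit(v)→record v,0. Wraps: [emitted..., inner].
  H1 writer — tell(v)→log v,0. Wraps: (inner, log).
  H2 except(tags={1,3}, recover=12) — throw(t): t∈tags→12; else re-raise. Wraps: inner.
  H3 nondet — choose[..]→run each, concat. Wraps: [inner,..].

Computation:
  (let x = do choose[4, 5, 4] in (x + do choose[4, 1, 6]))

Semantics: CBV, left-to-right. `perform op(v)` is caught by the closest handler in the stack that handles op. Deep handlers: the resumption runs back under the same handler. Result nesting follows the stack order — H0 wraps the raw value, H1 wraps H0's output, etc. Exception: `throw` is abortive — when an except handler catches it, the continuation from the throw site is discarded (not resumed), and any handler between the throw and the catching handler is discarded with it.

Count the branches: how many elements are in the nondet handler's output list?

Evaluation trace:
choose[4, 5, 4] @ H3
  branch[0] choose=4:
    choose[4, 1, 6] @ H3
      branch[0] choose=4:
        H0 returns [8]
        H1 returns ([8], ())
        H2 returns ([8], ())
        H3 returns [([8], ())]
      branch[1] choose=1:
        H0 returns [5]
        H1 returns ([5], ())
        H2 returns ([5], ())
        H3 returns [([5], ())]
      branch[2] choose=6:
        H0 returns [10]
        H1 returns ([10], ())
        H2 returns ([10], ())
        H3 returns [([10], ())]
  branch[1] choose=5:
    choose[4, 1, 6] @ H3
      branch[0] choose=4:
        H0 returns [9]
        H1 returns ([9], ())
        H2 returns ([9], ())
        H3 returns [([9], ())]
      branch[1] choose=1:
        H0 returns [6]
        H1 returns ([6], ())
        H2 returns ([6], ())
        H3 returns [([6], ())]
      branch[2] choose=6:
        H0 returns [11]
        H1 returns ([11], ())
        H2 returns ([11], ())
        H3 returns [([11], ())]
  branch[2] choose=4:
    choose[4, 1, 6] @ H3
      branch[0] choose=4:
        H0 returns [8]
        H1 returns ([8], ())
        H2 returns ([8], ())
        H3 returns [([8], ())]
      branch[1] choose=1:
        H0 returns [5]
        H1 returns ([5], ())
        H2 returns ([5], ())
        H3 returns [([5], ())]
      branch[2] choose=6:
        H0 returns [10]
        H1 returns ([10], ())
        H2 returns ([10], ())
        H3 returns [([10], ())]
= [([8], ()), ([5], ()), ([10], ()), ([9], ()), ([6], ()), ([11], ()), ([8], ()), ([5], ()), ([10], ())]

Answer: 9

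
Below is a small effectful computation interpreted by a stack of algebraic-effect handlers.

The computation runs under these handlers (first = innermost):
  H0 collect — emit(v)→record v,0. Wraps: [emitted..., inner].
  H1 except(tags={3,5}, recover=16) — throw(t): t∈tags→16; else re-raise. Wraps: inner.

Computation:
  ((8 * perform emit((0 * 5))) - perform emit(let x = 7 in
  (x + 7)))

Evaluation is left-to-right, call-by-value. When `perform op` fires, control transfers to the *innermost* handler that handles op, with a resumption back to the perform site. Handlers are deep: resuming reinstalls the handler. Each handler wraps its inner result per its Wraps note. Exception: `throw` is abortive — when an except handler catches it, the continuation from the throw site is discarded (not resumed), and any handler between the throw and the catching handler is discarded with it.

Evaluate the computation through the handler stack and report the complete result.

Answer: [0, 14, 0]

Working:
emit(0) @ H0 ⇒ out+=0
emit(14) @ H0 ⇒ out+=14
H0 returns [0, 14, 0]
H1 returns [0, 14, 0]
= [0, 14, 0]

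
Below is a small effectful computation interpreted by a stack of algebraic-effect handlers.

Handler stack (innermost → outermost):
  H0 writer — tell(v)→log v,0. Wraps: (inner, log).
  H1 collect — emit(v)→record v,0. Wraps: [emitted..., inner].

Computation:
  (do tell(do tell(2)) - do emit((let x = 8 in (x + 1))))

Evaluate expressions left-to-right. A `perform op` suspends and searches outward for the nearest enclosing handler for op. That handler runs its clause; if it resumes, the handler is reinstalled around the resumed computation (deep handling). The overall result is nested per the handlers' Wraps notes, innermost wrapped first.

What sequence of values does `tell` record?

Answer: (2, 0)

Evaluation trace:
tell(2) @ H0 ⇒ log+=2
tell(0) @ H0 ⇒ log+=0
emit(9) @ H1 ⇒ out+=9
H0 returns (0, (2, 0))
H1 returns [9, (0, (2, 0))]
= [9, (0, (2, 0))]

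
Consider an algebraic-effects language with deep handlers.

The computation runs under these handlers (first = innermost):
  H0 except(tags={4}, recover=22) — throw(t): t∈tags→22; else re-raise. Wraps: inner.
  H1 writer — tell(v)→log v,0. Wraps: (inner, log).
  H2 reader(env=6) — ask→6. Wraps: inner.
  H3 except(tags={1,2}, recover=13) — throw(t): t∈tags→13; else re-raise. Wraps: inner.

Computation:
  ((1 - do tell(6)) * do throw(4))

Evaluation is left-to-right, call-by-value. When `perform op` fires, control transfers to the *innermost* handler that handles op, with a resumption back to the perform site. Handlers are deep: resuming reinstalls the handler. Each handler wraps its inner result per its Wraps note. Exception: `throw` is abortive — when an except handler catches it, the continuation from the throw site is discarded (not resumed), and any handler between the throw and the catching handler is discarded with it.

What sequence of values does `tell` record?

Working:
tell(6) @ H1 ⇒ log+=6
throw(4) @ H0 caught ⇒ 22
H1 returns (22, (6))
H2 returns (22, (6))
H3 returns (22, (6))
= (22, (6))

Answer: (6)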